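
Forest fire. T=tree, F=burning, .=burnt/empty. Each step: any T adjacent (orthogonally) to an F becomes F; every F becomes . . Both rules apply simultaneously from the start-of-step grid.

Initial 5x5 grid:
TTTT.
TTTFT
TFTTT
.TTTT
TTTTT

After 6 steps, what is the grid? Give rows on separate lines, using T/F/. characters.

Step 1: 8 trees catch fire, 2 burn out
  TTTF.
  TFF.F
  F.FFT
  .FTTT
  TTTTT
Step 2: 7 trees catch fire, 8 burn out
  TFF..
  F....
  ....F
  ..FFT
  TFTTT
Step 3: 5 trees catch fire, 7 burn out
  F....
  .....
  .....
  ....F
  F.FFT
Step 4: 1 trees catch fire, 5 burn out
  .....
  .....
  .....
  .....
  ....F
Step 5: 0 trees catch fire, 1 burn out
  .....
  .....
  .....
  .....
  .....
Step 6: 0 trees catch fire, 0 burn out
  .....
  .....
  .....
  .....
  .....

.....
.....
.....
.....
.....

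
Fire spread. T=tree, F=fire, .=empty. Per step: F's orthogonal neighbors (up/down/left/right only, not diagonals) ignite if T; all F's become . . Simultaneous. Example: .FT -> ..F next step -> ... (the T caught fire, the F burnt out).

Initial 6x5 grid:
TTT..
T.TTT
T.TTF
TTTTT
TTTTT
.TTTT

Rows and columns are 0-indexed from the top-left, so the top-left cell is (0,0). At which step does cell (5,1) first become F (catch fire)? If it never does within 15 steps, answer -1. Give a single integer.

Step 1: cell (5,1)='T' (+3 fires, +1 burnt)
Step 2: cell (5,1)='T' (+4 fires, +3 burnt)
Step 3: cell (5,1)='T' (+4 fires, +4 burnt)
Step 4: cell (5,1)='T' (+4 fires, +4 burnt)
Step 5: cell (5,1)='T' (+4 fires, +4 burnt)
Step 6: cell (5,1)='F' (+4 fires, +4 burnt)
  -> target ignites at step 6
Step 7: cell (5,1)='.' (+1 fires, +4 burnt)
Step 8: cell (5,1)='.' (+0 fires, +1 burnt)
  fire out at step 8

6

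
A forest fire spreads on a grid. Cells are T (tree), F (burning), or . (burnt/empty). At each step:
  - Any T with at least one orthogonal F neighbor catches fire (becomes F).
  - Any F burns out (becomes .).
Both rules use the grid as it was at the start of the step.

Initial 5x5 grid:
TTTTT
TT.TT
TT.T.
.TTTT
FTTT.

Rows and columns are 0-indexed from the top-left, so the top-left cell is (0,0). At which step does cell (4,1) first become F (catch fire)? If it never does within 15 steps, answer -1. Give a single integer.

Step 1: cell (4,1)='F' (+1 fires, +1 burnt)
  -> target ignites at step 1
Step 2: cell (4,1)='.' (+2 fires, +1 burnt)
Step 3: cell (4,1)='.' (+3 fires, +2 burnt)
Step 4: cell (4,1)='.' (+3 fires, +3 burnt)
Step 5: cell (4,1)='.' (+4 fires, +3 burnt)
Step 6: cell (4,1)='.' (+3 fires, +4 burnt)
Step 7: cell (4,1)='.' (+2 fires, +3 burnt)
Step 8: cell (4,1)='.' (+1 fires, +2 burnt)
Step 9: cell (4,1)='.' (+0 fires, +1 burnt)
  fire out at step 9

1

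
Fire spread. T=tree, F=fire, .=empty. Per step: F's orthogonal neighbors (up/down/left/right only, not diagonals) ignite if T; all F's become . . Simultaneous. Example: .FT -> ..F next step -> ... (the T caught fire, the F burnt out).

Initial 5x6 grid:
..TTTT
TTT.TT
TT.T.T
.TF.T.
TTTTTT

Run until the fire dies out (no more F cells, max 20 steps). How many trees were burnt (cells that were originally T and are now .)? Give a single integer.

Step 1: +2 fires, +1 burnt (F count now 2)
Step 2: +3 fires, +2 burnt (F count now 3)
Step 3: +4 fires, +3 burnt (F count now 4)
Step 4: +4 fires, +4 burnt (F count now 4)
Step 5: +1 fires, +4 burnt (F count now 1)
Step 6: +1 fires, +1 burnt (F count now 1)
Step 7: +1 fires, +1 burnt (F count now 1)
Step 8: +2 fires, +1 burnt (F count now 2)
Step 9: +1 fires, +2 burnt (F count now 1)
Step 10: +1 fires, +1 burnt (F count now 1)
Step 11: +0 fires, +1 burnt (F count now 0)
Fire out after step 11
Initially T: 21, now '.': 29
Total burnt (originally-T cells now '.'): 20

Answer: 20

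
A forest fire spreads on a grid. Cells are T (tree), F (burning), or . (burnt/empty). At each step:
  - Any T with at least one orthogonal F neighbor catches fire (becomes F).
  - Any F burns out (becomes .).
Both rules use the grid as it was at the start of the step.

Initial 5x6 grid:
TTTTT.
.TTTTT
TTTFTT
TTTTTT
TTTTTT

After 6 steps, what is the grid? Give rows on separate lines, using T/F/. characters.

Step 1: 4 trees catch fire, 1 burn out
  TTTTT.
  .TTFTT
  TTF.FT
  TTTFTT
  TTTTTT
Step 2: 8 trees catch fire, 4 burn out
  TTTFT.
  .TF.FT
  TF...F
  TTF.FT
  TTTFTT
Step 3: 9 trees catch fire, 8 burn out
  TTF.F.
  .F...F
  F.....
  TF...F
  TTF.FT
Step 4: 4 trees catch fire, 9 burn out
  TF....
  ......
  ......
  F.....
  TF...F
Step 5: 2 trees catch fire, 4 burn out
  F.....
  ......
  ......
  ......
  F.....
Step 6: 0 trees catch fire, 2 burn out
  ......
  ......
  ......
  ......
  ......

......
......
......
......
......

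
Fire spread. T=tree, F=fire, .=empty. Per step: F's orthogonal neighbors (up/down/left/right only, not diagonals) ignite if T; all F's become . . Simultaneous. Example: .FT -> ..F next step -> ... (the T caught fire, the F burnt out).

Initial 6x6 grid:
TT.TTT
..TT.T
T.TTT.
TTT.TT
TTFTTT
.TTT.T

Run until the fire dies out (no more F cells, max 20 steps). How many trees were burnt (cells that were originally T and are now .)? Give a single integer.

Step 1: +4 fires, +1 burnt (F count now 4)
Step 2: +6 fires, +4 burnt (F count now 6)
Step 3: +5 fires, +6 burnt (F count now 5)
Step 4: +5 fires, +5 burnt (F count now 5)
Step 5: +1 fires, +5 burnt (F count now 1)
Step 6: +1 fires, +1 burnt (F count now 1)
Step 7: +1 fires, +1 burnt (F count now 1)
Step 8: +1 fires, +1 burnt (F count now 1)
Step 9: +0 fires, +1 burnt (F count now 0)
Fire out after step 9
Initially T: 26, now '.': 34
Total burnt (originally-T cells now '.'): 24

Answer: 24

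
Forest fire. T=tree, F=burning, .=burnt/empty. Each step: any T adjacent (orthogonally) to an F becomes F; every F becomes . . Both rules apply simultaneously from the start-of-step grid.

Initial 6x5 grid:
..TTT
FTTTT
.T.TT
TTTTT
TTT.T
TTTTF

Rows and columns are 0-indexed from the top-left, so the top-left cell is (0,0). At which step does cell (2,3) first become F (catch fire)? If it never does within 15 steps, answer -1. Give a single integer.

Step 1: cell (2,3)='T' (+3 fires, +2 burnt)
Step 2: cell (2,3)='T' (+4 fires, +3 burnt)
Step 3: cell (2,3)='T' (+7 fires, +4 burnt)
Step 4: cell (2,3)='F' (+7 fires, +7 burnt)
  -> target ignites at step 4
Step 5: cell (2,3)='.' (+2 fires, +7 burnt)
Step 6: cell (2,3)='.' (+0 fires, +2 burnt)
  fire out at step 6

4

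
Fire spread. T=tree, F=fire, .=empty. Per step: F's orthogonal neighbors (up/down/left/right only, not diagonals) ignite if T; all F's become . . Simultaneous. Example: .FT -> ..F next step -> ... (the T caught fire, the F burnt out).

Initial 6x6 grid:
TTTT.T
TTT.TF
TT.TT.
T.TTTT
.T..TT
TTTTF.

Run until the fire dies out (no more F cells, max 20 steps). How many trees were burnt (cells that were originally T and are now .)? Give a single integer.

Step 1: +4 fires, +2 burnt (F count now 4)
Step 2: +4 fires, +4 burnt (F count now 4)
Step 3: +4 fires, +4 burnt (F count now 4)
Step 4: +3 fires, +4 burnt (F count now 3)
Step 5: +0 fires, +3 burnt (F count now 0)
Fire out after step 5
Initially T: 25, now '.': 26
Total burnt (originally-T cells now '.'): 15

Answer: 15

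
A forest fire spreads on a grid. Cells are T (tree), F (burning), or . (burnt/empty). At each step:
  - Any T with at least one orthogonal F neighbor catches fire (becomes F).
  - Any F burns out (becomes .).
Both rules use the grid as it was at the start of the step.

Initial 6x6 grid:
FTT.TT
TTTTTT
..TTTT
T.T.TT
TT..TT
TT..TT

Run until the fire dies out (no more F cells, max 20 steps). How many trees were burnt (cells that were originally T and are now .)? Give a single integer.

Answer: 21

Derivation:
Step 1: +2 fires, +1 burnt (F count now 2)
Step 2: +2 fires, +2 burnt (F count now 2)
Step 3: +1 fires, +2 burnt (F count now 1)
Step 4: +2 fires, +1 burnt (F count now 2)
Step 5: +3 fires, +2 burnt (F count now 3)
Step 6: +3 fires, +3 burnt (F count now 3)
Step 7: +3 fires, +3 burnt (F count now 3)
Step 8: +2 fires, +3 burnt (F count now 2)
Step 9: +2 fires, +2 burnt (F count now 2)
Step 10: +1 fires, +2 burnt (F count now 1)
Step 11: +0 fires, +1 burnt (F count now 0)
Fire out after step 11
Initially T: 26, now '.': 31
Total burnt (originally-T cells now '.'): 21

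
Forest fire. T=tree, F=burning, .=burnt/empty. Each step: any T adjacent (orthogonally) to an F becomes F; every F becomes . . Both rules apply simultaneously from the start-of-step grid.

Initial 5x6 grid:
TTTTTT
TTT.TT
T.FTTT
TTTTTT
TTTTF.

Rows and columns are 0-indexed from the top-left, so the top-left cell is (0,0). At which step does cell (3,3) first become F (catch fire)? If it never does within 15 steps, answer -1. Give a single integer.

Step 1: cell (3,3)='T' (+5 fires, +2 burnt)
Step 2: cell (3,3)='F' (+7 fires, +5 burnt)
  -> target ignites at step 2
Step 3: cell (3,3)='.' (+7 fires, +7 burnt)
Step 4: cell (3,3)='.' (+5 fires, +7 burnt)
Step 5: cell (3,3)='.' (+1 fires, +5 burnt)
Step 6: cell (3,3)='.' (+0 fires, +1 burnt)
  fire out at step 6

2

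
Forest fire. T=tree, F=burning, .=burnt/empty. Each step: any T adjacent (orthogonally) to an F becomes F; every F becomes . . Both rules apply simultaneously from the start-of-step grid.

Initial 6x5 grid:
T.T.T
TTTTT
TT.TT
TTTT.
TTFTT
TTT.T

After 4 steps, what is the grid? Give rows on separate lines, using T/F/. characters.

Step 1: 4 trees catch fire, 1 burn out
  T.T.T
  TTTTT
  TT.TT
  TTFT.
  TF.FT
  TTF.T
Step 2: 5 trees catch fire, 4 burn out
  T.T.T
  TTTTT
  TT.TT
  TF.F.
  F...F
  TF..T
Step 3: 5 trees catch fire, 5 burn out
  T.T.T
  TTTTT
  TF.FT
  F....
  .....
  F...F
Step 4: 4 trees catch fire, 5 burn out
  T.T.T
  TFTFT
  F...F
  .....
  .....
  .....

T.T.T
TFTFT
F...F
.....
.....
.....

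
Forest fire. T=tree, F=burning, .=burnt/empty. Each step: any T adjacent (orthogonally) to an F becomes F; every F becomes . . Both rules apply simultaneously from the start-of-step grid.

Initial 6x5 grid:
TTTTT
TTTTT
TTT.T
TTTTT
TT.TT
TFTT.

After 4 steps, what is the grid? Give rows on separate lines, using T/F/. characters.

Step 1: 3 trees catch fire, 1 burn out
  TTTTT
  TTTTT
  TTT.T
  TTTTT
  TF.TT
  F.FT.
Step 2: 3 trees catch fire, 3 burn out
  TTTTT
  TTTTT
  TTT.T
  TFTTT
  F..TT
  ...F.
Step 3: 4 trees catch fire, 3 burn out
  TTTTT
  TTTTT
  TFT.T
  F.FTT
  ...FT
  .....
Step 4: 5 trees catch fire, 4 burn out
  TTTTT
  TFTTT
  F.F.T
  ...FT
  ....F
  .....

TTTTT
TFTTT
F.F.T
...FT
....F
.....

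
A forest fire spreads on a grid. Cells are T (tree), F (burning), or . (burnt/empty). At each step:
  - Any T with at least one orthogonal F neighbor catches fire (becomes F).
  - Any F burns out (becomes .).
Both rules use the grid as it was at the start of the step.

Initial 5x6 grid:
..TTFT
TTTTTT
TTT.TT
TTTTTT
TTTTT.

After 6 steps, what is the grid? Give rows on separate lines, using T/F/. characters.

Step 1: 3 trees catch fire, 1 burn out
  ..TF.F
  TTTTFT
  TTT.TT
  TTTTTT
  TTTTT.
Step 2: 4 trees catch fire, 3 burn out
  ..F...
  TTTF.F
  TTT.FT
  TTTTTT
  TTTTT.
Step 3: 3 trees catch fire, 4 burn out
  ......
  TTF...
  TTT..F
  TTTTFT
  TTTTT.
Step 4: 5 trees catch fire, 3 burn out
  ......
  TF....
  TTF...
  TTTF.F
  TTTTF.
Step 5: 4 trees catch fire, 5 burn out
  ......
  F.....
  TF....
  TTF...
  TTTF..
Step 6: 3 trees catch fire, 4 burn out
  ......
  ......
  F.....
  TF....
  TTF...

......
......
F.....
TF....
TTF...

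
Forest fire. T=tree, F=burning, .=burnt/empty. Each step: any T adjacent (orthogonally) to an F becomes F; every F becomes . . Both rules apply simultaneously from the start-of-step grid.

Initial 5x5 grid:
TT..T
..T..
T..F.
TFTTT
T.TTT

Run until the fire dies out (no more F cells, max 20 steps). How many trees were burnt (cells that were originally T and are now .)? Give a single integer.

Step 1: +3 fires, +2 burnt (F count now 3)
Step 2: +5 fires, +3 burnt (F count now 5)
Step 3: +1 fires, +5 burnt (F count now 1)
Step 4: +0 fires, +1 burnt (F count now 0)
Fire out after step 4
Initially T: 13, now '.': 21
Total burnt (originally-T cells now '.'): 9

Answer: 9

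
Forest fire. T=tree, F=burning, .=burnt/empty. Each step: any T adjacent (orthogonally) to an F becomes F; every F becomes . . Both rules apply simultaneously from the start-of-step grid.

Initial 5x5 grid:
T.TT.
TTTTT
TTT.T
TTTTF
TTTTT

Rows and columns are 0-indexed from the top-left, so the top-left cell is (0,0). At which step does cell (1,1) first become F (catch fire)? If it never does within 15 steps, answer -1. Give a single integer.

Step 1: cell (1,1)='T' (+3 fires, +1 burnt)
Step 2: cell (1,1)='T' (+3 fires, +3 burnt)
Step 3: cell (1,1)='T' (+4 fires, +3 burnt)
Step 4: cell (1,1)='T' (+5 fires, +4 burnt)
Step 5: cell (1,1)='F' (+4 fires, +5 burnt)
  -> target ignites at step 5
Step 6: cell (1,1)='.' (+1 fires, +4 burnt)
Step 7: cell (1,1)='.' (+1 fires, +1 burnt)
Step 8: cell (1,1)='.' (+0 fires, +1 burnt)
  fire out at step 8

5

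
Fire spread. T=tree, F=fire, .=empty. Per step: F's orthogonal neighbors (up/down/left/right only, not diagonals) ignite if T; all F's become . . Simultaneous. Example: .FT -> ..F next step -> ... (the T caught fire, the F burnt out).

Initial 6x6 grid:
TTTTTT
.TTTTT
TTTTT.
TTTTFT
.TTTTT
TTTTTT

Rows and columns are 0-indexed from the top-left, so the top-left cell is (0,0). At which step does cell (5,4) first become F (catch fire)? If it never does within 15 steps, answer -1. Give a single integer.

Step 1: cell (5,4)='T' (+4 fires, +1 burnt)
Step 2: cell (5,4)='F' (+6 fires, +4 burnt)
  -> target ignites at step 2
Step 3: cell (5,4)='.' (+8 fires, +6 burnt)
Step 4: cell (5,4)='.' (+7 fires, +8 burnt)
Step 5: cell (5,4)='.' (+4 fires, +7 burnt)
Step 6: cell (5,4)='.' (+2 fires, +4 burnt)
Step 7: cell (5,4)='.' (+1 fires, +2 burnt)
Step 8: cell (5,4)='.' (+0 fires, +1 burnt)
  fire out at step 8

2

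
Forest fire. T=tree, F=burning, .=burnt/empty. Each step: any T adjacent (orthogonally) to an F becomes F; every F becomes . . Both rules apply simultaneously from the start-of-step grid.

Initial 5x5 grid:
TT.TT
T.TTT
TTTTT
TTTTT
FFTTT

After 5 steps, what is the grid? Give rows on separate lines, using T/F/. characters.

Step 1: 3 trees catch fire, 2 burn out
  TT.TT
  T.TTT
  TTTTT
  FFTTT
  ..FTT
Step 2: 4 trees catch fire, 3 burn out
  TT.TT
  T.TTT
  FFTTT
  ..FTT
  ...FT
Step 3: 4 trees catch fire, 4 burn out
  TT.TT
  F.TTT
  ..FTT
  ...FT
  ....F
Step 4: 4 trees catch fire, 4 burn out
  FT.TT
  ..FTT
  ...FT
  ....F
  .....
Step 5: 3 trees catch fire, 4 burn out
  .F.TT
  ...FT
  ....F
  .....
  .....

.F.TT
...FT
....F
.....
.....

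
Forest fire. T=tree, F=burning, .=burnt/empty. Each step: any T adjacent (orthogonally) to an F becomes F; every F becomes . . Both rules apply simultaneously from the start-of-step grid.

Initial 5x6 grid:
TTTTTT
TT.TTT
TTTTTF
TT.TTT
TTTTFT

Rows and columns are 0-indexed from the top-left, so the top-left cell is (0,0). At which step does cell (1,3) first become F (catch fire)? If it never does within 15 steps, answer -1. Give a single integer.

Step 1: cell (1,3)='T' (+6 fires, +2 burnt)
Step 2: cell (1,3)='T' (+5 fires, +6 burnt)
Step 3: cell (1,3)='F' (+4 fires, +5 burnt)
  -> target ignites at step 3
Step 4: cell (1,3)='.' (+4 fires, +4 burnt)
Step 5: cell (1,3)='.' (+4 fires, +4 burnt)
Step 6: cell (1,3)='.' (+2 fires, +4 burnt)
Step 7: cell (1,3)='.' (+1 fires, +2 burnt)
Step 8: cell (1,3)='.' (+0 fires, +1 burnt)
  fire out at step 8

3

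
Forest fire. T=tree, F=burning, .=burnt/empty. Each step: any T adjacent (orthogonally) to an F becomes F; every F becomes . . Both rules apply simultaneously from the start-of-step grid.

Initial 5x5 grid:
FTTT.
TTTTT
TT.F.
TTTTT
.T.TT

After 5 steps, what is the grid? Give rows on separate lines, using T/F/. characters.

Step 1: 4 trees catch fire, 2 burn out
  .FTT.
  FTTFT
  TT...
  TTTFT
  .T.TT
Step 2: 9 trees catch fire, 4 burn out
  ..FF.
  .FF.F
  FT...
  TTF.F
  .T.FT
Step 3: 4 trees catch fire, 9 burn out
  .....
  .....
  .F...
  FF...
  .T..F
Step 4: 1 trees catch fire, 4 burn out
  .....
  .....
  .....
  .....
  .F...
Step 5: 0 trees catch fire, 1 burn out
  .....
  .....
  .....
  .....
  .....

.....
.....
.....
.....
.....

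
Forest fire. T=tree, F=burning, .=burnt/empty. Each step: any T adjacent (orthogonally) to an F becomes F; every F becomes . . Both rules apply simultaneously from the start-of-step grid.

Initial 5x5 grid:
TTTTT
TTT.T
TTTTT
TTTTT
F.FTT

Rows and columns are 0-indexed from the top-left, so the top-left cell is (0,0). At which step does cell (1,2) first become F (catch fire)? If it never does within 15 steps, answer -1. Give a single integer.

Step 1: cell (1,2)='T' (+3 fires, +2 burnt)
Step 2: cell (1,2)='T' (+5 fires, +3 burnt)
Step 3: cell (1,2)='F' (+5 fires, +5 burnt)
  -> target ignites at step 3
Step 4: cell (1,2)='.' (+4 fires, +5 burnt)
Step 5: cell (1,2)='.' (+3 fires, +4 burnt)
Step 6: cell (1,2)='.' (+1 fires, +3 burnt)
Step 7: cell (1,2)='.' (+0 fires, +1 burnt)
  fire out at step 7

3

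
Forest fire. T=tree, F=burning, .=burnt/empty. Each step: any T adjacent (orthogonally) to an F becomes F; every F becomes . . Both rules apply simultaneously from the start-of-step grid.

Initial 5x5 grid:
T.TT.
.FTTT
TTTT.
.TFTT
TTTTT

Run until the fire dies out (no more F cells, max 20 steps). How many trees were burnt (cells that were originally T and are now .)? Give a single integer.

Step 1: +6 fires, +2 burnt (F count now 6)
Step 2: +7 fires, +6 burnt (F count now 7)
Step 3: +4 fires, +7 burnt (F count now 4)
Step 4: +0 fires, +4 burnt (F count now 0)
Fire out after step 4
Initially T: 18, now '.': 24
Total burnt (originally-T cells now '.'): 17

Answer: 17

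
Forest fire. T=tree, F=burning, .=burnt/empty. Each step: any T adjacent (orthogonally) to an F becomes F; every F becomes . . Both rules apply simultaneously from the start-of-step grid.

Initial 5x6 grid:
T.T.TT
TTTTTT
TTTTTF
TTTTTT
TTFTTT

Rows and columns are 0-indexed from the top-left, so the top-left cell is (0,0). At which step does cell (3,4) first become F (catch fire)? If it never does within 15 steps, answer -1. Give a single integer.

Step 1: cell (3,4)='T' (+6 fires, +2 burnt)
Step 2: cell (3,4)='F' (+10 fires, +6 burnt)
  -> target ignites at step 2
Step 3: cell (3,4)='.' (+5 fires, +10 burnt)
Step 4: cell (3,4)='.' (+3 fires, +5 burnt)
Step 5: cell (3,4)='.' (+1 fires, +3 burnt)
Step 6: cell (3,4)='.' (+1 fires, +1 burnt)
Step 7: cell (3,4)='.' (+0 fires, +1 burnt)
  fire out at step 7

2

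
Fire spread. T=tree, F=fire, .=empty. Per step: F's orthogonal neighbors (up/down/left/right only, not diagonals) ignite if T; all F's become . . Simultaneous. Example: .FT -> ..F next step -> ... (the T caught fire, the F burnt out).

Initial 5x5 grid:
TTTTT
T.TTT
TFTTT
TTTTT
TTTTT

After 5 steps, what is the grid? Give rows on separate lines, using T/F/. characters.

Step 1: 3 trees catch fire, 1 burn out
  TTTTT
  T.TTT
  F.FTT
  TFTTT
  TTTTT
Step 2: 6 trees catch fire, 3 burn out
  TTTTT
  F.FTT
  ...FT
  F.FTT
  TFTTT
Step 3: 7 trees catch fire, 6 burn out
  FTFTT
  ...FT
  ....F
  ...FT
  F.FTT
Step 4: 5 trees catch fire, 7 burn out
  .F.FT
  ....F
  .....
  ....F
  ...FT
Step 5: 2 trees catch fire, 5 burn out
  ....F
  .....
  .....
  .....
  ....F

....F
.....
.....
.....
....F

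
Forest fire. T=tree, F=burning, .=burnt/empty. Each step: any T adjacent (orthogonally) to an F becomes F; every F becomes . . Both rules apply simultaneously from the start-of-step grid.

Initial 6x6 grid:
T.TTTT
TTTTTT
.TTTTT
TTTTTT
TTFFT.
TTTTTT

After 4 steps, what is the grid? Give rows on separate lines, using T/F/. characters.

Step 1: 6 trees catch fire, 2 burn out
  T.TTTT
  TTTTTT
  .TTTTT
  TTFFTT
  TF..F.
  TTFFTT
Step 2: 7 trees catch fire, 6 burn out
  T.TTTT
  TTTTTT
  .TFFTT
  TF..FT
  F.....
  TF..FT
Step 3: 8 trees catch fire, 7 burn out
  T.TTTT
  TTFFTT
  .F..FT
  F....F
  ......
  F....F
Step 4: 5 trees catch fire, 8 burn out
  T.FFTT
  TF..FT
  .....F
  ......
  ......
  ......

T.FFTT
TF..FT
.....F
......
......
......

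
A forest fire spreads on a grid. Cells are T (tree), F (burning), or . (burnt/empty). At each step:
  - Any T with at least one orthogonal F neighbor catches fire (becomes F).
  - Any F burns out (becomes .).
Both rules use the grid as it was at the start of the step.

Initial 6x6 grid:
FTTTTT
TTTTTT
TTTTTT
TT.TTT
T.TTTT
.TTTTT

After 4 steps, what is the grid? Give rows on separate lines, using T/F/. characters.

Step 1: 2 trees catch fire, 1 burn out
  .FTTTT
  FTTTTT
  TTTTTT
  TT.TTT
  T.TTTT
  .TTTTT
Step 2: 3 trees catch fire, 2 burn out
  ..FTTT
  .FTTTT
  FTTTTT
  TT.TTT
  T.TTTT
  .TTTTT
Step 3: 4 trees catch fire, 3 burn out
  ...FTT
  ..FTTT
  .FTTTT
  FT.TTT
  T.TTTT
  .TTTTT
Step 4: 5 trees catch fire, 4 burn out
  ....FT
  ...FTT
  ..FTTT
  .F.TTT
  F.TTTT
  .TTTTT

....FT
...FTT
..FTTT
.F.TTT
F.TTTT
.TTTTT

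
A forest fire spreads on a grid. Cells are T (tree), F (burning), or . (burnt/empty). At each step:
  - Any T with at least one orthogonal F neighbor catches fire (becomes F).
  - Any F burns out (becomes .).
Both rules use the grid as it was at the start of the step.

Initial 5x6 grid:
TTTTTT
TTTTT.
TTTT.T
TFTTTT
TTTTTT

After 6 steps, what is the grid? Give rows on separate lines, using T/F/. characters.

Step 1: 4 trees catch fire, 1 burn out
  TTTTTT
  TTTTT.
  TFTT.T
  F.FTTT
  TFTTTT
Step 2: 6 trees catch fire, 4 burn out
  TTTTTT
  TFTTT.
  F.FT.T
  ...FTT
  F.FTTT
Step 3: 6 trees catch fire, 6 burn out
  TFTTTT
  F.FTT.
  ...F.T
  ....FT
  ...FTT
Step 4: 5 trees catch fire, 6 burn out
  F.FTTT
  ...FT.
  .....T
  .....F
  ....FT
Step 5: 4 trees catch fire, 5 burn out
  ...FTT
  ....F.
  .....F
  ......
  .....F
Step 6: 1 trees catch fire, 4 burn out
  ....FT
  ......
  ......
  ......
  ......

....FT
......
......
......
......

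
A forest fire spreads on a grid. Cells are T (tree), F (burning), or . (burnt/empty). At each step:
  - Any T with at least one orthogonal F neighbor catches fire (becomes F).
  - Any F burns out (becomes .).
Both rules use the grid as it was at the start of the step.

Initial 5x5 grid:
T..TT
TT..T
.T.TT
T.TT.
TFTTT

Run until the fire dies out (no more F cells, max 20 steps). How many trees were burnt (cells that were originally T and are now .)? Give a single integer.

Step 1: +2 fires, +1 burnt (F count now 2)
Step 2: +3 fires, +2 burnt (F count now 3)
Step 3: +2 fires, +3 burnt (F count now 2)
Step 4: +1 fires, +2 burnt (F count now 1)
Step 5: +1 fires, +1 burnt (F count now 1)
Step 6: +1 fires, +1 burnt (F count now 1)
Step 7: +1 fires, +1 burnt (F count now 1)
Step 8: +1 fires, +1 burnt (F count now 1)
Step 9: +0 fires, +1 burnt (F count now 0)
Fire out after step 9
Initially T: 16, now '.': 21
Total burnt (originally-T cells now '.'): 12

Answer: 12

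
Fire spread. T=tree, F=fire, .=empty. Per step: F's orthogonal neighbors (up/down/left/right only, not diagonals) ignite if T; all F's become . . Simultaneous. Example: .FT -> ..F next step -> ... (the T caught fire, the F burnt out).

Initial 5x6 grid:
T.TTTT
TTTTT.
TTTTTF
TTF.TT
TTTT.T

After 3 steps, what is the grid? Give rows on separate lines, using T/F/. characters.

Step 1: 5 trees catch fire, 2 burn out
  T.TTTT
  TTTTT.
  TTFTF.
  TF..TF
  TTFT.T
Step 2: 9 trees catch fire, 5 burn out
  T.TTTT
  TTFTF.
  TF.F..
  F...F.
  TF.F.F
Step 3: 6 trees catch fire, 9 burn out
  T.FTFT
  TF.F..
  F.....
  ......
  F.....

T.FTFT
TF.F..
F.....
......
F.....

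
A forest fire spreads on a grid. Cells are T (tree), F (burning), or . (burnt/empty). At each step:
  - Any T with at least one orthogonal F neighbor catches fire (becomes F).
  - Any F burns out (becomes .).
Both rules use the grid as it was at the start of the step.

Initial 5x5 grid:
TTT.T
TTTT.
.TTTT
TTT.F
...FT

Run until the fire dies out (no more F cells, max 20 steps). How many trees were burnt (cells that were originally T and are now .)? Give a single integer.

Step 1: +2 fires, +2 burnt (F count now 2)
Step 2: +1 fires, +2 burnt (F count now 1)
Step 3: +2 fires, +1 burnt (F count now 2)
Step 4: +3 fires, +2 burnt (F count now 3)
Step 5: +3 fires, +3 burnt (F count now 3)
Step 6: +3 fires, +3 burnt (F count now 3)
Step 7: +1 fires, +3 burnt (F count now 1)
Step 8: +0 fires, +1 burnt (F count now 0)
Fire out after step 8
Initially T: 16, now '.': 24
Total burnt (originally-T cells now '.'): 15

Answer: 15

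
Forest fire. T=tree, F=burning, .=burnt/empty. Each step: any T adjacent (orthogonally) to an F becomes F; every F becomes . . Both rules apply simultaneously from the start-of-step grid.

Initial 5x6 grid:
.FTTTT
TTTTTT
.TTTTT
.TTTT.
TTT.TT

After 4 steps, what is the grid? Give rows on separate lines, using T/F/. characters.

Step 1: 2 trees catch fire, 1 burn out
  ..FTTT
  TFTTTT
  .TTTTT
  .TTTT.
  TTT.TT
Step 2: 4 trees catch fire, 2 burn out
  ...FTT
  F.FTTT
  .FTTTT
  .TTTT.
  TTT.TT
Step 3: 4 trees catch fire, 4 burn out
  ....FT
  ...FTT
  ..FTTT
  .FTTT.
  TTT.TT
Step 4: 5 trees catch fire, 4 burn out
  .....F
  ....FT
  ...FTT
  ..FTT.
  TFT.TT

.....F
....FT
...FTT
..FTT.
TFT.TT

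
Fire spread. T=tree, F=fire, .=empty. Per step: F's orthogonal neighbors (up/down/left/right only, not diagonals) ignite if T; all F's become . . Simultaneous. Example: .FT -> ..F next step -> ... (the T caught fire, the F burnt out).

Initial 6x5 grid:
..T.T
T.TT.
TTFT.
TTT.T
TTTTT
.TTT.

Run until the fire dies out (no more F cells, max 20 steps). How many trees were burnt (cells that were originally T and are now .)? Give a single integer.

Step 1: +4 fires, +1 burnt (F count now 4)
Step 2: +5 fires, +4 burnt (F count now 5)
Step 3: +5 fires, +5 burnt (F count now 5)
Step 4: +4 fires, +5 burnt (F count now 4)
Step 5: +1 fires, +4 burnt (F count now 1)
Step 6: +0 fires, +1 burnt (F count now 0)
Fire out after step 6
Initially T: 20, now '.': 29
Total burnt (originally-T cells now '.'): 19

Answer: 19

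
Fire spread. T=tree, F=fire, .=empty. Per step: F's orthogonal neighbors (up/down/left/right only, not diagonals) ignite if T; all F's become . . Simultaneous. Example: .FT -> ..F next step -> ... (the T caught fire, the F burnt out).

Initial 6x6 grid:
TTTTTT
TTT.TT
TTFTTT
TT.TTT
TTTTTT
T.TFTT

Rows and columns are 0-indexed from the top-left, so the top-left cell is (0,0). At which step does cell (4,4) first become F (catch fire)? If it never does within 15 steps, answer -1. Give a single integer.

Step 1: cell (4,4)='T' (+6 fires, +2 burnt)
Step 2: cell (4,4)='F' (+9 fires, +6 burnt)
  -> target ignites at step 2
Step 3: cell (4,4)='.' (+9 fires, +9 burnt)
Step 4: cell (4,4)='.' (+5 fires, +9 burnt)
Step 5: cell (4,4)='.' (+2 fires, +5 burnt)
Step 6: cell (4,4)='.' (+0 fires, +2 burnt)
  fire out at step 6

2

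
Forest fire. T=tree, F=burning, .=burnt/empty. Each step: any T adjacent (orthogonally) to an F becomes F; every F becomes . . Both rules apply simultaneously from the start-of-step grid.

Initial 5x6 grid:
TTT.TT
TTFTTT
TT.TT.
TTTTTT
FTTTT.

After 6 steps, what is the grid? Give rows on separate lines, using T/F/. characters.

Step 1: 5 trees catch fire, 2 burn out
  TTF.TT
  TF.FTT
  TT.TT.
  FTTTTT
  .FTTT.
Step 2: 8 trees catch fire, 5 burn out
  TF..TT
  F...FT
  FF.FT.
  .FTTTT
  ..FTT.
Step 3: 7 trees catch fire, 8 burn out
  F...FT
  .....F
  ....F.
  ..FFTT
  ...FT.
Step 4: 3 trees catch fire, 7 burn out
  .....F
  ......
  ......
  ....FT
  ....F.
Step 5: 1 trees catch fire, 3 burn out
  ......
  ......
  ......
  .....F
  ......
Step 6: 0 trees catch fire, 1 burn out
  ......
  ......
  ......
  ......
  ......

......
......
......
......
......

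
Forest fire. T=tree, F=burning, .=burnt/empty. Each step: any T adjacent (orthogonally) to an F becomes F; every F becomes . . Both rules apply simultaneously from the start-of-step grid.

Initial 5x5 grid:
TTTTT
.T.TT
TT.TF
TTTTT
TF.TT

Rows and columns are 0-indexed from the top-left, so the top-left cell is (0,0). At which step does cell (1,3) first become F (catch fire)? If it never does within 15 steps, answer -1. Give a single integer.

Step 1: cell (1,3)='T' (+5 fires, +2 burnt)
Step 2: cell (1,3)='F' (+7 fires, +5 burnt)
  -> target ignites at step 2
Step 3: cell (1,3)='.' (+4 fires, +7 burnt)
Step 4: cell (1,3)='.' (+2 fires, +4 burnt)
Step 5: cell (1,3)='.' (+1 fires, +2 burnt)
Step 6: cell (1,3)='.' (+0 fires, +1 burnt)
  fire out at step 6

2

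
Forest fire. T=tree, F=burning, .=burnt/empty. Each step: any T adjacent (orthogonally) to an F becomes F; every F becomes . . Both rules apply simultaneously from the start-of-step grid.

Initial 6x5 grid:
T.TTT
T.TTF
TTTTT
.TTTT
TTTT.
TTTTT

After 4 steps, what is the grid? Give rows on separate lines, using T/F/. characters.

Step 1: 3 trees catch fire, 1 burn out
  T.TTF
  T.TF.
  TTTTF
  .TTTT
  TTTT.
  TTTTT
Step 2: 4 trees catch fire, 3 burn out
  T.TF.
  T.F..
  TTTF.
  .TTTF
  TTTT.
  TTTTT
Step 3: 3 trees catch fire, 4 burn out
  T.F..
  T....
  TTF..
  .TTF.
  TTTT.
  TTTTT
Step 4: 3 trees catch fire, 3 burn out
  T....
  T....
  TF...
  .TF..
  TTTF.
  TTTTT

T....
T....
TF...
.TF..
TTTF.
TTTTT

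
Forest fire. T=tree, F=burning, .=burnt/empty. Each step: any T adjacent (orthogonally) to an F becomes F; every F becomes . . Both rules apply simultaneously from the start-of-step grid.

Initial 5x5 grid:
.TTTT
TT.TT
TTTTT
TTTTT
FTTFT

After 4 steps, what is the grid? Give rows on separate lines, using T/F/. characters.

Step 1: 5 trees catch fire, 2 burn out
  .TTTT
  TT.TT
  TTTTT
  FTTFT
  .FF.F
Step 2: 5 trees catch fire, 5 burn out
  .TTTT
  TT.TT
  FTTFT
  .FF.F
  .....
Step 3: 5 trees catch fire, 5 burn out
  .TTTT
  FT.FT
  .FF.F
  .....
  .....
Step 4: 3 trees catch fire, 5 burn out
  .TTFT
  .F..F
  .....
  .....
  .....

.TTFT
.F..F
.....
.....
.....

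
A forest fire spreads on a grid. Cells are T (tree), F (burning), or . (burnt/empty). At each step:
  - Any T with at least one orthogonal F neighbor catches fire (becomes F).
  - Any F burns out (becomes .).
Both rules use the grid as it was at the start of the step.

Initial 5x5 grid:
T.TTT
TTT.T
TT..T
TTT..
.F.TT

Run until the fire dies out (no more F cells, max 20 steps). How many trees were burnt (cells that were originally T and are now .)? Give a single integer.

Step 1: +1 fires, +1 burnt (F count now 1)
Step 2: +3 fires, +1 burnt (F count now 3)
Step 3: +2 fires, +3 burnt (F count now 2)
Step 4: +2 fires, +2 burnt (F count now 2)
Step 5: +2 fires, +2 burnt (F count now 2)
Step 6: +1 fires, +2 burnt (F count now 1)
Step 7: +1 fires, +1 burnt (F count now 1)
Step 8: +1 fires, +1 burnt (F count now 1)
Step 9: +1 fires, +1 burnt (F count now 1)
Step 10: +0 fires, +1 burnt (F count now 0)
Fire out after step 10
Initially T: 16, now '.': 23
Total burnt (originally-T cells now '.'): 14

Answer: 14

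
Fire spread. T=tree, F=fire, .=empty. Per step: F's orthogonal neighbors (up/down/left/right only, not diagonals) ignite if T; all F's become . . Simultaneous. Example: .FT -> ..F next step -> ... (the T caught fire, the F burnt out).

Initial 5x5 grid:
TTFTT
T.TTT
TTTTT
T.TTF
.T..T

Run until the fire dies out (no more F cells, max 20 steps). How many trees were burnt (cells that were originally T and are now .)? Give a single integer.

Answer: 17

Derivation:
Step 1: +6 fires, +2 burnt (F count now 6)
Step 2: +7 fires, +6 burnt (F count now 7)
Step 3: +2 fires, +7 burnt (F count now 2)
Step 4: +1 fires, +2 burnt (F count now 1)
Step 5: +1 fires, +1 burnt (F count now 1)
Step 6: +0 fires, +1 burnt (F count now 0)
Fire out after step 6
Initially T: 18, now '.': 24
Total burnt (originally-T cells now '.'): 17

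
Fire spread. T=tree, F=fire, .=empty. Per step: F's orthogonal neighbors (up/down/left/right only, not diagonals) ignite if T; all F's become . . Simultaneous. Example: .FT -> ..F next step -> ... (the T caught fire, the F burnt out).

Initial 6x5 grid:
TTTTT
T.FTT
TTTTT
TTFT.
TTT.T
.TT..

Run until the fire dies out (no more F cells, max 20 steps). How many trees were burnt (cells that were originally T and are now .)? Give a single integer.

Answer: 21

Derivation:
Step 1: +6 fires, +2 burnt (F count now 6)
Step 2: +8 fires, +6 burnt (F count now 8)
Step 3: +6 fires, +8 burnt (F count now 6)
Step 4: +1 fires, +6 burnt (F count now 1)
Step 5: +0 fires, +1 burnt (F count now 0)
Fire out after step 5
Initially T: 22, now '.': 29
Total burnt (originally-T cells now '.'): 21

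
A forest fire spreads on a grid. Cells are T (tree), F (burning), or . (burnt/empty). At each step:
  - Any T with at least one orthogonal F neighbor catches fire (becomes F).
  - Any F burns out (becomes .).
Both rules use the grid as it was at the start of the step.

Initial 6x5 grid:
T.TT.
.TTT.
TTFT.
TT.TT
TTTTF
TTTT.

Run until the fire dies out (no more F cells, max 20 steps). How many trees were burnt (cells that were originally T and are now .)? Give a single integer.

Answer: 20

Derivation:
Step 1: +5 fires, +2 burnt (F count now 5)
Step 2: +8 fires, +5 burnt (F count now 8)
Step 3: +4 fires, +8 burnt (F count now 4)
Step 4: +2 fires, +4 burnt (F count now 2)
Step 5: +1 fires, +2 burnt (F count now 1)
Step 6: +0 fires, +1 burnt (F count now 0)
Fire out after step 6
Initially T: 21, now '.': 29
Total burnt (originally-T cells now '.'): 20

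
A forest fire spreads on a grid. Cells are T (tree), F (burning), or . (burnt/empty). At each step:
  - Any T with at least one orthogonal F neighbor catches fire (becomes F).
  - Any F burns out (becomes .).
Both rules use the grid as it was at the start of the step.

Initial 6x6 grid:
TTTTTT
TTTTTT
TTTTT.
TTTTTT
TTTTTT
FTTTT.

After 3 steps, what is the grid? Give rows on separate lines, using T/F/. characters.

Step 1: 2 trees catch fire, 1 burn out
  TTTTTT
  TTTTTT
  TTTTT.
  TTTTTT
  FTTTTT
  .FTTT.
Step 2: 3 trees catch fire, 2 burn out
  TTTTTT
  TTTTTT
  TTTTT.
  FTTTTT
  .FTTTT
  ..FTT.
Step 3: 4 trees catch fire, 3 burn out
  TTTTTT
  TTTTTT
  FTTTT.
  .FTTTT
  ..FTTT
  ...FT.

TTTTTT
TTTTTT
FTTTT.
.FTTTT
..FTTT
...FT.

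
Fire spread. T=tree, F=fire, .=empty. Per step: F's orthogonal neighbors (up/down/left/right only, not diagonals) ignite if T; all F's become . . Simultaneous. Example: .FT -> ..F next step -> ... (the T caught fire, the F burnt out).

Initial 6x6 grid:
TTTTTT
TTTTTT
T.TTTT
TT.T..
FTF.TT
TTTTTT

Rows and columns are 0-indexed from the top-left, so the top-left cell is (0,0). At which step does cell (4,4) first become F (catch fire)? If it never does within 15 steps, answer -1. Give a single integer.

Step 1: cell (4,4)='T' (+4 fires, +2 burnt)
Step 2: cell (4,4)='T' (+4 fires, +4 burnt)
Step 3: cell (4,4)='T' (+2 fires, +4 burnt)
Step 4: cell (4,4)='F' (+4 fires, +2 burnt)
  -> target ignites at step 4
Step 5: cell (4,4)='.' (+3 fires, +4 burnt)
Step 6: cell (4,4)='.' (+3 fires, +3 burnt)
Step 7: cell (4,4)='.' (+3 fires, +3 burnt)
Step 8: cell (4,4)='.' (+4 fires, +3 burnt)
Step 9: cell (4,4)='.' (+2 fires, +4 burnt)
Step 10: cell (4,4)='.' (+0 fires, +2 burnt)
  fire out at step 10

4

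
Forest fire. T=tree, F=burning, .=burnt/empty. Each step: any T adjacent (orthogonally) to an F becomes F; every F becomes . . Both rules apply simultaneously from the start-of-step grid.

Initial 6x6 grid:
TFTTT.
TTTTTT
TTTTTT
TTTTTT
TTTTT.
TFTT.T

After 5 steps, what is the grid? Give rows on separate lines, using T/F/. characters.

Step 1: 6 trees catch fire, 2 burn out
  F.FTT.
  TFTTTT
  TTTTTT
  TTTTTT
  TFTTT.
  F.FT.T
Step 2: 8 trees catch fire, 6 burn out
  ...FT.
  F.FTTT
  TFTTTT
  TFTTTT
  F.FTT.
  ...F.T
Step 3: 7 trees catch fire, 8 burn out
  ....F.
  ...FTT
  F.FTTT
  F.FTTT
  ...FT.
  .....T
Step 4: 4 trees catch fire, 7 burn out
  ......
  ....FT
  ...FTT
  ...FTT
  ....F.
  .....T
Step 5: 3 trees catch fire, 4 burn out
  ......
  .....F
  ....FT
  ....FT
  ......
  .....T

......
.....F
....FT
....FT
......
.....T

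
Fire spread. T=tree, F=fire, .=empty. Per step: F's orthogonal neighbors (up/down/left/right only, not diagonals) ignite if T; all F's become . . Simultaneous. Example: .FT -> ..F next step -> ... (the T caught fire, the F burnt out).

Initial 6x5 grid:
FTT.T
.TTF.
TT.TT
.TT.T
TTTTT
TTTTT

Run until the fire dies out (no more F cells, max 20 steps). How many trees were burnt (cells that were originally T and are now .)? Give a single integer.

Step 1: +3 fires, +2 burnt (F count now 3)
Step 2: +3 fires, +3 burnt (F count now 3)
Step 3: +2 fires, +3 burnt (F count now 2)
Step 4: +3 fires, +2 burnt (F count now 3)
Step 5: +4 fires, +3 burnt (F count now 4)
Step 6: +4 fires, +4 burnt (F count now 4)
Step 7: +2 fires, +4 burnt (F count now 2)
Step 8: +0 fires, +2 burnt (F count now 0)
Fire out after step 8
Initially T: 22, now '.': 29
Total burnt (originally-T cells now '.'): 21

Answer: 21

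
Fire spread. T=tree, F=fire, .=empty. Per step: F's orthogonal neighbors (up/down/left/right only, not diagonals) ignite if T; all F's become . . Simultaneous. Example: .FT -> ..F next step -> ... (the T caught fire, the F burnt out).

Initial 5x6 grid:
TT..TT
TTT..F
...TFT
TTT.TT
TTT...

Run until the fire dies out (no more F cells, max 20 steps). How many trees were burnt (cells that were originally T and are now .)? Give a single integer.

Answer: 6

Derivation:
Step 1: +4 fires, +2 burnt (F count now 4)
Step 2: +2 fires, +4 burnt (F count now 2)
Step 3: +0 fires, +2 burnt (F count now 0)
Fire out after step 3
Initially T: 17, now '.': 19
Total burnt (originally-T cells now '.'): 6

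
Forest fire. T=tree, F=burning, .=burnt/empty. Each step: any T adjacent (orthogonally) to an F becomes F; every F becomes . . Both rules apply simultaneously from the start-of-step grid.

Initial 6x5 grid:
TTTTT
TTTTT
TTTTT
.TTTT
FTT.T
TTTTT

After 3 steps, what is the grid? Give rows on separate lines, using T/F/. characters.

Step 1: 2 trees catch fire, 1 burn out
  TTTTT
  TTTTT
  TTTTT
  .TTTT
  .FT.T
  FTTTT
Step 2: 3 trees catch fire, 2 burn out
  TTTTT
  TTTTT
  TTTTT
  .FTTT
  ..F.T
  .FTTT
Step 3: 3 trees catch fire, 3 burn out
  TTTTT
  TTTTT
  TFTTT
  ..FTT
  ....T
  ..FTT

TTTTT
TTTTT
TFTTT
..FTT
....T
..FTT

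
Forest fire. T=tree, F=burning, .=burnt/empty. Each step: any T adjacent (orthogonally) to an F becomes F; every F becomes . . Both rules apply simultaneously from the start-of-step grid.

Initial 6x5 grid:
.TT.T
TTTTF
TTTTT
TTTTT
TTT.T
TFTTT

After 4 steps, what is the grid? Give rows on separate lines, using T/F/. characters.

Step 1: 6 trees catch fire, 2 burn out
  .TT.F
  TTTF.
  TTTTF
  TTTTT
  TFT.T
  F.FTT
Step 2: 7 trees catch fire, 6 burn out
  .TT..
  TTF..
  TTTF.
  TFTTF
  F.F.T
  ...FT
Step 3: 9 trees catch fire, 7 burn out
  .TF..
  TF...
  TFF..
  F.FF.
  ....F
  ....F
Step 4: 3 trees catch fire, 9 burn out
  .F...
  F....
  F....
  .....
  .....
  .....

.F...
F....
F....
.....
.....
.....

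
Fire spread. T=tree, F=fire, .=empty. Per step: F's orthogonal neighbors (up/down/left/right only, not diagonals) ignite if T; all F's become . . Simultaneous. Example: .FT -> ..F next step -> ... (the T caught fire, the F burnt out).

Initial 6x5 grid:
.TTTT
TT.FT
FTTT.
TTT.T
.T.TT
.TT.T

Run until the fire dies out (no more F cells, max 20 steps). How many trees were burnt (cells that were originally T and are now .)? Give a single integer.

Answer: 16

Derivation:
Step 1: +6 fires, +2 burnt (F count now 6)
Step 2: +5 fires, +6 burnt (F count now 5)
Step 3: +3 fires, +5 burnt (F count now 3)
Step 4: +1 fires, +3 burnt (F count now 1)
Step 5: +1 fires, +1 burnt (F count now 1)
Step 6: +0 fires, +1 burnt (F count now 0)
Fire out after step 6
Initially T: 20, now '.': 26
Total burnt (originally-T cells now '.'): 16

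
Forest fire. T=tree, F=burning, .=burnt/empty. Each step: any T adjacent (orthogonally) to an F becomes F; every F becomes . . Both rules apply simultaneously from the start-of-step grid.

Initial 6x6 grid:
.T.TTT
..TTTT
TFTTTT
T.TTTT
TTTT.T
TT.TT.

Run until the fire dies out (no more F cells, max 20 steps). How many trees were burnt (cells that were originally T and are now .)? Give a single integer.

Answer: 26

Derivation:
Step 1: +2 fires, +1 burnt (F count now 2)
Step 2: +4 fires, +2 burnt (F count now 4)
Step 3: +5 fires, +4 burnt (F count now 5)
Step 4: +7 fires, +5 burnt (F count now 7)
Step 5: +5 fires, +7 burnt (F count now 5)
Step 6: +3 fires, +5 burnt (F count now 3)
Step 7: +0 fires, +3 burnt (F count now 0)
Fire out after step 7
Initially T: 27, now '.': 35
Total burnt (originally-T cells now '.'): 26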